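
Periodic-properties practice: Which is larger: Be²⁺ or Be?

Forming Be²⁺ removes 2 electrons from Be. Fewer electrons for the same nuclear charge means less shielding and a higher Z_eff on the remaining electrons, and for main-group metals the entire outer shell is lost.
A cation is smaller than its parent atom: Be²⁺ < Be.

Be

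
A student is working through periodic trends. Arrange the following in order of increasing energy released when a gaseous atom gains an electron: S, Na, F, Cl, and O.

Na < O < S < F < Cl

Electron affinity generally becomes more exothermic across a period toward the halogens and less exothermic down a group.
These span different periods and groups, so the two trends combine.
O > Na: relative to Na, both the across-period and down-group shifts push O's electron affinity up.
S > O: this pair runs against the simple trend — see the exception note.
F > S: both effects reinforce here, so F is clearly the higher of the two.
Cl > F: this pair runs against the simple trend — see the exception note.
Note the exception: S has a higher electron affinity than O, contrary to the simple trend — the compact 2p subshell of O repels the added electron more than S's larger 3p does.
Note the exception: Cl has a higher electron affinity than F, contrary to the simple trend — F's small 2p subshell makes the incoming electron feel strong e⁻–e⁻ repulsion, so Cl actually releases more energy on gaining an electron.
Tabulated electron affinity (kJ/mol): O 141, F 328, Na 53, S 200, Cl 349.
So from lowest to highest: Na < O < S < F < Cl.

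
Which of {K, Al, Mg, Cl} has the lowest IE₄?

The fourth ionization energy removes an electron from the +3 ion. For each element: K³⁺ is already 2 electrons into the core; Al³⁺ is the bare [Ne] core; Mg³⁺ is already 1 electron into the core; Cl³⁺ still has 4 valence electrons.
Pulling an electron out of a noble-gas core costs far more than removing a remaining valence electron, so K, Mg and Al sit at the high end of IE_4.
Approximate IE_4 values (kJ/mol): K 5877, Al 11577, Mg 10543, Cl 5159.
Hence IE_4: Cl < K < Mg < Al.

Cl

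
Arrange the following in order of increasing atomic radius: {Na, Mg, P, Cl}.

Cl < P < Mg < Na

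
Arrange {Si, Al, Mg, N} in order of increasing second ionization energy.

Mg, Si, Al, N

After 1 electron has been removed, what remains? Si⁺ still has 3 valence electrons; Al⁺ still has 2 valence electrons; Mg⁺ still has 1 valence electron; N⁺ still has 4 valence electrons.
All are still removing valence electrons, so compare the +1 ions as you would atoms: IE_2 generally rises across a period (higher Z_eff) and falls down a group (larger shell), subject to the usual subshell exceptions.
Valence configurations: Si⁺ [Ne]3s²3p¹, Al⁺ [Ne]3s², Mg⁺ [Ne]3s¹, N⁺ [He]2s²2p².
Si⁺ loses a lone 3p electron whereas Al⁺ must break into a filled 3s² pair, so IE_2(Al) > IE_2(Si) even though Si has the higher nuclear charge.
Approximate IE_2 values (kJ/mol): Si 1577, Al 1817, Mg 1451, N 2856.
So the second ionization energies run Mg < Si < Al < N.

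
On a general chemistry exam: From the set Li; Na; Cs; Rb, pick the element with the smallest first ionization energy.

Cs

Li is in period 2, group 1; Na is in period 3, group 1; Rb is in period 5, group 1; Cs is in period 6, group 1.
Across a period the outer electron is held more tightly (higher IE₁); down a group it sits in a higher shell, more shielded, and comes off more easily.
All are in group 1, so first ionization energy increases up the group.
The smallest first ionization energy among these belongs to Cs.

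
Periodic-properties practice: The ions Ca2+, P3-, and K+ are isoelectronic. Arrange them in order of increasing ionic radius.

Ca2+ < K+ < P3-

All of these have 18 electrons, so size is governed by nuclear charge alone: the more protons, the stronger the pull on the same electron cloud, and the smaller the ion.
Nuclear charges: Ca2+ (Z=20), K+ (Z=19), P3- (Z=15).
Smallest to largest: Ca2+ < K+ < P3-.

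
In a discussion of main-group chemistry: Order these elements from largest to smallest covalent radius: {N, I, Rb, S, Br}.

Rb > I > Br > S > N

N is in period 2, group 15; S is in period 3, group 16; Br is in period 4, group 17; Rb is in period 5, group 1; I is in period 5, group 17.
Across a period the added protons contract the valence shell; down a group each new principal shell makes the atom larger.
Neither a single period nor a single group — weigh both effects.
S > N: period and group pull opposite ways; the down-group shift dominates (103 vs 71 pm).
Br > S: period and group pull opposite ways; the down-group shift dominates (114 vs 103 pm).
I > Br: they share group 17; the group trend gives I the larger value.
Rb > I: both are in period 5; the period trend gives Rb the larger value.
Approximate values (pm): N 71, S 103, Br 114, Rb 210, I 133.
So from largest to smallest: Rb > I > Br > S > N.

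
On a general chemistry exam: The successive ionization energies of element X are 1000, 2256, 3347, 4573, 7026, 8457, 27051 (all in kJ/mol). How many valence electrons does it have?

Look for the largest jump between consecutive ionization energies: IE7/IE6 ≈ 3.2, far larger than any earlier ratio.
That jump marks the point where a core electron is being removed. So the atom has 6 valence electrons.

6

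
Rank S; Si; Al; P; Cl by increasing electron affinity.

Adding an electron releases more energy for atoms nearer the top right (short of the noble gases).
All lie in period 3; the across-period trend (electron affinity increases left to right) applies, with the exception below.
Note the exception: Si has a higher electron affinity than P, contrary to the simple trend — adding an electron to P's half-filled 3p³ is unfavourable, so Si (3p²) has the more exothermic EA.
Tabulated electron affinity (kJ/mol): Al 42, Si 134, P 72, S 200, Cl 349.
So from lowest to highest: Al < P < Si < S < Cl.

Al, P, Si, S, Cl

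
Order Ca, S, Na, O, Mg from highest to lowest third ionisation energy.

Mg > Na > O > Ca > S

After 2 electrons have been removed, what remains? Ca²⁺ is the bare [Ar] core; S²⁺ still has 4 valence electrons; Na²⁺ is already 1 electron into the core; O²⁺ still has 4 valence electrons; Mg²⁺ is the bare [Ne] core.
Usually core removal costs more than valence removal, but here the competition is close: a tightly held n=2 valence electron can cost more to remove than an n=3 core electron, so the actual values have to decide it.
Valence configurations: S²⁺ [Ne]3s²3p², O²⁺ [He]2s²2p².
Approximate IE_3 values (kJ/mol): Ca 4912, S 3357, Na 6910, O 5300, Mg 7733.
Overall IE_3 order: S < Ca < O < Na < Mg.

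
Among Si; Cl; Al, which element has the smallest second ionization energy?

Si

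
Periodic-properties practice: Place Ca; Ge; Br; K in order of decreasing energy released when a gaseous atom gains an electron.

EA tends to increase across a period and decrease down a group, though the pattern is less regular than for IE or radius.
All lie in period 4; the across-period trend (electron affinity increases left to right) applies, with the exception below.
Note the exception: K has a higher electron affinity than Ca, contrary to the simple trend — adding an electron to Ca (ns²) has to open a new, higher-energy np subshell, which is unfavourable.
Tabulated electron affinity (kJ/mol): K 48, Ca 2, Ge 119, Br 325.
So from highest to lowest: Br > Ge > K > Ca.

Br > Ge > K > Ca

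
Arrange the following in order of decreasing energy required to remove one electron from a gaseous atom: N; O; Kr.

N, Kr, O

First ionization energy rises across a period (greater Z_eff holds electrons more tightly) and falls down a group (valence electrons are farther from the nucleus).
These span different periods and groups, so the two trends combine.
Kr > O: the two effects oppose for this pair; the across-period effect wins (1351 vs 1314 kJ/mol).
N > Kr: period and group pull opposite ways; the down-group shift dominates (1402 vs 1351 kJ/mol).
Note the exception: N has a higher first ionization energy than O, contrary to the simple trend — pairing an electron in O's 2p⁴ costs repulsion energy, so O ionizes more easily than half-filled N (2p³).
Approximate values (kJ/mol): N 1402, O 1314, Kr 1351.
So from highest to lowest: N > Kr > O.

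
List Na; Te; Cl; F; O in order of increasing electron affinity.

Na < O < Te < F < Cl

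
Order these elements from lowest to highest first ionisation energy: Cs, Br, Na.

Na is in period 3, group 1; Br is in period 4, group 17; Cs is in period 6, group 1.
Across a period the outer electron is held more tightly (higher IE₁); down a group it sits in a higher shell, more shielded, and comes off more easily.
Neither a single period nor a single group — weigh both effects.
Na > Cs: they share group 1; the group trend gives Na the larger value.
Br > Na: the two effects oppose for this pair; the across-period effect wins (1140 vs 496 kJ/mol).
Tabulated first ionization energy (kJ/mol): Na 496, Br 1140, Cs 376.
So from lowest to highest: Cs < Na < Br.

Cs, Na, Br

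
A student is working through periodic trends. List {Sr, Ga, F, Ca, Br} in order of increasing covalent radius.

Radius decreases left→right (rising Z_eff, same n) and increases top→bottom (higher n).
Neither a single period nor a single group — weigh both effects.
Br > F: they share group 17; the group trend gives Br the larger value.
Ga > Br: both are in period 4; the period trend gives Ga the larger value.
Ca > Ga: both are in period 4; the period trend gives Ca the larger value.
Sr > Ca: Sr sits below Ca in group 2, so the down-group effect alone puts Sr larger.
Approximate values (pm): F 64, Ca 171, Ga 124, Br 114, Sr 185.
So from smallest to largest: F < Br < Ga < Ca < Sr.

F < Br < Ga < Ca < Sr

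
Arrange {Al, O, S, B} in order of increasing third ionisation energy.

After 2 electrons have been removed, what remains? Al²⁺ still has 1 valence electron; O²⁺ still has 4 valence electrons; S²⁺ still has 4 valence electrons; B²⁺ still has 1 valence electron.
All are still removing valence electrons, so compare the +2 ions as you would atoms: IE_3 generally rises across a period (higher Z_eff) and falls down a group (larger shell), subject to the usual subshell exceptions.
Valence configurations: Al²⁺ [Ne]3s¹, O²⁺ [He]2s²2p², S²⁺ [Ne]3s²3p², B²⁺ [He]2s¹.
The numbers (kJ/mol): Al 2745, O 5300, S 3357, B 3660.
So the third ionization energies run Al < S < B < O.

Al < S < B < O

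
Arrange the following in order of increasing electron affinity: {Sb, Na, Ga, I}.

Ga < Na < Sb < I

Na is in period 3, group 1; Ga is in period 4, group 13; Sb is in period 5, group 15; I is in period 5, group 17.
Atoms with high Z_eff and room in the valence shell (especially the halogens) have the most exothermic electron affinities.
These span different periods and groups, so the two trends combine.
Na > Ga: the two effects oppose for this pair; the down-group effect wins (53 vs 29 kJ/mol).
Sb > Na: the two effects oppose for this pair; the across-period effect wins (103 vs 53 kJ/mol).
I > Sb: both are in period 5; the period trend gives I the larger value.
Tabulated electron affinity (kJ/mol): Na 53, Ga 29, Sb 103, I 295.
So from lowest to highest: Ga < Na < Sb < I.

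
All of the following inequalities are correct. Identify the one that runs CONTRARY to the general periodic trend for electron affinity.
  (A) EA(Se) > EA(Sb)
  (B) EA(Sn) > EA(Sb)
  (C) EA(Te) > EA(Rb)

(B)

The general trend: electron affinity increases across a period and decreases down a group.
(A) Se (period 4, group 16) vs Sb (period 5, group 15): the stated order agrees with the simple trend.
(B) Sn (period 5, group 14) vs Sb (period 5, group 15): the stated order contradicts the simple trend.
(C) Te (period 5, group 16) vs Rb (period 5, group 1): the stated order agrees with the simple trend.
The exception is (B): adding an electron to Sb's half-filled 5p³ is unfavourable, so Sn has the more exothermic EA.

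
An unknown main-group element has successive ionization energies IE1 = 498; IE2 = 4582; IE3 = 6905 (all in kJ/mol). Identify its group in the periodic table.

Look for the largest jump between consecutive ionization energies: IE2/IE1 ≈ 9.2, far larger than any earlier ratio.
That jump marks the point where a core electron is being removed. So the atom has 1 valence electron.
A main-group element with 1 valence electron is in group 1.

Group 1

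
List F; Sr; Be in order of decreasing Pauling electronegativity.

F, Be, Sr

Be is in period 2, group 2; F is in period 2, group 17; Sr is in period 5, group 2.
EN rises left→right (higher Z_eff, smaller atoms) and falls top→bottom (larger, more shielded atoms).
These span different periods and groups, so the two trends combine.
Be > Sr: they share group 2; the group trend gives Be the larger value.
F > Be: both are in period 2; the period trend gives F the larger value.
For reference (Pauling): Be 1.57, F 3.98, Sr 0.95.
So from highest to lowest: F > Be > Sr.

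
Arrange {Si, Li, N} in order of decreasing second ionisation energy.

Li, N, Si

IE_2 is the cost of taking one more electron from the +1 cation: Si⁺ still has 3 valence electrons; Li⁺ is the bare [He] core; N⁺ still has 4 valence electrons.
Pulling an electron out of a noble-gas core costs far more than removing a remaining valence electron, so Li sits at the high end of IE_2.
Valence configurations: Si⁺ [Ne]3s²3p¹, N⁺ [He]2s²2p².
Approximate IE_2 values (kJ/mol): Si 1577, Li 7298, N 2856.
Hence IE_2: Si < N < Li.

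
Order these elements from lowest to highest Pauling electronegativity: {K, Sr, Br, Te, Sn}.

K < Sr < Sn < Te < Br

K is in period 4, group 1; Br is in period 4, group 17; Sr is in period 5, group 2; Sn is in period 5, group 14; Te is in period 5, group 16.
Smaller atoms with higher effective nuclear charge are more electronegative.
Here both period and group differ, so the two effects have to be weighed against each other.
Sr > K: the two effects oppose for this pair; the across-period effect wins (0.95 vs 0.82).
Sn > Sr: both are in period 5; the period trend gives Sn the larger value.
Te > Sn: Te lies to the right of Sn in period 5, so the across-period effect alone puts Te higher.
Br > Te: relative to Te, both the across-period and down-group shifts push Br's electronegativity up.
For reference (Pauling): K 0.82, Br 2.96, Sr 0.95, Sn 1.96, Te 2.10.
So from lowest to highest: K < Sr < Sn < Te < Br.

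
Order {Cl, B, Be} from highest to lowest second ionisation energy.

B > Cl > Be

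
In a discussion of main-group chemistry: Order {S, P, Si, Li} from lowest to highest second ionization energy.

IE_2 is the cost of taking one more electron from the +1 cation: S⁺ still has 5 valence electrons; P⁺ still has 4 valence electrons; Si⁺ still has 3 valence electrons; Li⁺ is the bare [He] core.
Pulling an electron out of a noble-gas core costs far more than removing a remaining valence electron, so Li sits at the high end of IE_2.
Valence configurations: S⁺ [Ne]3s²3p³, P⁺ [Ne]3s²3p², Si⁺ [Ne]3s²3p¹.
Approximate IE_2 values (kJ/mol): S 2252, P 1907, Si 1577, Li 7298.
Hence IE_2: Si < P < S < Li.

Si < P < S < Li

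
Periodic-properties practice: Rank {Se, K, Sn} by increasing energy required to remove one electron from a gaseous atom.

K < Sn < Se

Across a period the outer electron is held more tightly (higher IE₁); down a group it sits in a higher shell, more shielded, and comes off more easily.
Here both period and group differ, so the two effects have to be weighed against each other.
Sn > K: period and group pull opposite ways; the across-period shift dominates (709 vs 419 kJ/mol).
Se > Sn: both effects reinforce here, so Se is clearly the higher of the two.
For reference (kJ/mol): K 419, Se 941, Sn 709.
So from lowest to highest: K < Sn < Se.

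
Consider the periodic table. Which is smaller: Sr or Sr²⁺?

Forming Sr²⁺ removes 2 electrons from Sr. Fewer electrons for the same nuclear charge means less shielding and a higher Z_eff on the remaining electrons, and for main-group metals the entire outer shell is lost.
A cation is smaller than its parent atom: Sr²⁺ < Sr.

Sr²⁺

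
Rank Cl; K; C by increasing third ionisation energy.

Cl < K < C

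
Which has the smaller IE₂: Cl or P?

P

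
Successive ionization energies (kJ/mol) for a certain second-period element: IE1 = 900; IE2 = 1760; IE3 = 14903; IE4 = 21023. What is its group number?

Group 2

Look for the largest jump between consecutive ionization energies: IE3/IE2 ≈ 8.5, far larger than any earlier ratio.
That jump marks the point where a core electron is being removed. So the atom has 2 valence electrons.
A main-group element with 2 valence electrons is in group 2.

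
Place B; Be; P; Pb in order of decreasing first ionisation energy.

P > Be > B > Pb

Be is in period 2, group 2; B is in period 2, group 13; P is in period 3, group 15; Pb is in period 6, group 14.
First ionization energy rises across a period (greater Z_eff holds electrons more tightly) and falls down a group (valence electrons are farther from the nucleus).
These span different periods and groups, so the two trends combine.
B > Pb: the two effects oppose for this pair; the down-group effect wins (801 vs 716 kJ/mol).
Be > B: this pair runs against the simple trend — see the exception note.
P > Be: period and group pull opposite ways; the across-period shift dominates (1012 vs 900 kJ/mol).
Note the exception: Be has a higher first ionization energy than B, contrary to the simple trend — removing B's lone 2p electron is easier than breaking Be's filled 2s².
For reference (kJ/mol): Be 900, B 801, P 1012, Pb 716.
So from highest to lowest: P > Be > B > Pb.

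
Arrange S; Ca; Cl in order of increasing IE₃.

S < Cl < Ca

After 2 electrons have been removed, what remains? S²⁺ still has 4 valence electrons; Ca²⁺ is the bare [Ar] core; Cl²⁺ still has 5 valence electrons.
Pulling an electron out of a noble-gas core costs far more than removing a remaining valence electron, so Ca sits at the high end of IE_3.
Valence configurations: S²⁺ [Ne]3s²3p², Cl²⁺ [Ne]3s²3p³.
Approximate IE_3 values (kJ/mol): S 3357, Ca 4912, Cl 3822.
Overall IE_3 order: S < Cl < Ca.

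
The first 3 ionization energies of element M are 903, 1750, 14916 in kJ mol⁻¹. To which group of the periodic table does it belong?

Look for the largest jump between consecutive ionization energies: IE3/IE2 ≈ 8.5, far larger than any earlier ratio.
That jump marks the point where a core electron is being removed. So the atom has 2 valence electrons.
A main-group element with 2 valence electrons is in group 2.

Group 2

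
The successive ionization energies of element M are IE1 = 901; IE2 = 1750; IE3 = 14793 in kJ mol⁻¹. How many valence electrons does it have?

2

Look for the largest jump between consecutive ionization energies: IE3/IE2 ≈ 8.5, far larger than any earlier ratio.
That jump marks the point where a core electron is being removed. So the atom has 2 valence electrons.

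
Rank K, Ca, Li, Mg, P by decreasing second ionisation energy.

Li > K > P > Mg > Ca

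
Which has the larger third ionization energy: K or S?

K

Consider each +2 ion: K²⁺ is already 1 electron into the core; S²⁺ still has 4 valence electrons.
Core electrons are held far more tightly than valence electrons, so K tops the IE_3 order.
Tabulated IE_3 (kJ/mol): K 4420, S 3357.
Overall IE_3 order: S < K.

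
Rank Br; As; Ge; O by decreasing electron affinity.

Br > O > Ge > As

O is in period 2, group 16; Ge is in period 4, group 14; As is in period 4, group 15; Br is in period 4, group 17.
Electron affinity generally becomes more exothermic across a period toward the halogens and less exothermic down a group.
These span different periods and groups, so the two trends combine.
Ge > As: this pair runs against the simple trend — see the exception note.
O > Ge: both effects reinforce here, so O is clearly the higher of the two.
Br > O: the two effects oppose for this pair; the across-period effect wins (325 vs 141 kJ/mol).
Note the exception: Ge has a higher electron affinity than As, contrary to the simple trend — adding an electron to As's half-filled 4p³ is unfavourable, so Ge (4p²) has the more exothermic EA.
Tabulated electron affinity (kJ/mol): O 141, Ge 119, As 78, Br 325.
So from highest to lowest: Br > O > Ge > As.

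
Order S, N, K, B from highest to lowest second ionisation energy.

IE_2 is the cost of taking one more electron from the +1 cation: S⁺ still has 5 valence electrons; N⁺ still has 4 valence electrons; K⁺ is the bare [Ar] core; B⁺ still has 2 valence electrons.
Core electrons are held far more tightly than valence electrons, so K tops the IE_2 order.
Valence configurations: S⁺ [Ne]3s²3p³, N⁺ [He]2s²2p², B⁺ [He]2s².
The numbers (kJ/mol): S 2252, N 2856, K 3052, B 2427.
Putting it together, IE_2: S < B < N < K.

K > N > B > S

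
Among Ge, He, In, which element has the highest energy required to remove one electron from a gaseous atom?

He

He is in period 1, group 18; Ge is in period 4, group 14; In is in period 5, group 13.
First ionization energy rises across a period (greater Z_eff holds electrons more tightly) and falls down a group (valence electrons are farther from the nucleus).
These span different periods and groups, so the two trends combine.
Ge > In: both effects reinforce here, so Ge is clearly the higher of the two.
He > Ge: relative to Ge, both the across-period and down-group shifts push He's first ionization energy up.
Tabulated first ionization energy (kJ/mol): He 2372, Ge 762, In 558.
The highest energy required to remove one electron from a gaseous atom among these belongs to He.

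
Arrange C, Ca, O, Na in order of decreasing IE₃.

Consider each +2 ion: C²⁺ still has 2 valence electrons; Ca²⁺ is the bare [Ar] core; O²⁺ still has 4 valence electrons; Na²⁺ is already 1 electron into the core.
Usually core removal costs more than valence removal, but here the competition is close: a tightly held n=2 valence electron can cost more to remove than an n=3 core electron, so the actual values have to decide it.
Valence configurations: C²⁺ [He]2s², O²⁺ [He]2s²2p².
Tabulated IE_3 (kJ/mol): C 4620, Ca 4912, O 5300, Na 6910.
Hence IE_3: C < Ca < O < Na.

Na > O > Ca > C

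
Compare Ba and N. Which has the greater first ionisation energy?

N is in period 2, group 15; Ba is in period 6, group 2.
First ionization energy rises across a period (greater Z_eff holds electrons more tightly) and falls down a group (valence electrons are farther from the nucleus).
Neither a single period nor a single group — weigh both effects.
N > Ba: relative to Ba, both the across-period and down-group shifts push N's first ionization energy up.
Approximate values (kJ/mol): N 1402, Ba 503.
So N has the greater first ionisation energy (N > Ba).

N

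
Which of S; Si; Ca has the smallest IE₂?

Consider each +1 ion: S⁺ still has 5 valence electrons; Si⁺ still has 3 valence electrons; Ca⁺ still has 1 valence electron.
All are still removing valence electrons, so compare the +1 ions as you would atoms: IE_2 generally rises across a period (higher Z_eff) and falls down a group (larger shell), subject to the usual subshell exceptions.
Valence configurations: S⁺ [Ne]3s²3p³, Si⁺ [Ne]3s²3p¹, Ca⁺ [Ar]4s¹.
Approximate IE_2 values (kJ/mol): S 2252, Si 1577, Ca 1145.
Overall IE_2 order: Ca < Si < S.

Ca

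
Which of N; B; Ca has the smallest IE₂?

Consider each +1 ion: N⁺ still has 4 valence electrons; B⁺ still has 2 valence electrons; Ca⁺ still has 1 valence electron.
All are still removing valence electrons, so compare the +1 ions as you would atoms: IE_2 generally rises across a period (higher Z_eff) and falls down a group (larger shell), subject to the usual subshell exceptions.
Valence configurations: N⁺ [He]2s²2p², B⁺ [He]2s², Ca⁺ [Ar]4s¹.
Tabulated IE_2 (kJ/mol): N 2856, B 2427, Ca 1145.
Hence IE_2: Ca < B < N.

Ca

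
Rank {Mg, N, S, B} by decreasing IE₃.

Mg > N > B > S

The third ionization energy removes an electron from the +2 ion. For each element: Mg²⁺ is the bare [Ne] core; N²⁺ still has 3 valence electrons; S²⁺ still has 4 valence electrons; B²⁺ still has 1 valence electron.
Breaking into a closed-shell core is much more expensive than removing a leftover valence electron — Mg has the largest IE_3 here.
Valence configurations: N²⁺ [He]2s²2p¹, S²⁺ [Ne]3s²3p², B²⁺ [He]2s¹.
Tabulated IE_3 (kJ/mol): Mg 7733, N 4578, S 3357, B 3660.
So the third ionization energies run S < B < N < Mg.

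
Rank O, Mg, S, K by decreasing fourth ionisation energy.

Consider each +3 ion: O³⁺ still has 3 valence electrons; Mg³⁺ is already 1 electron into the core; S³⁺ still has 3 valence electrons; K³⁺ is already 2 electrons into the core.
Usually core removal costs more than valence removal, but here the competition is close: a tightly held n=2 valence electron can cost more to remove than an n=3 core electron, so the actual values have to decide it.
Valence configurations: O³⁺ [He]2s²2p¹, S³⁺ [Ne]3s²3p¹.
The numbers (kJ/mol): O 7469, Mg 10543, S 4556, K 5877.
Overall IE_4 order: S < K < O < Mg.

Mg, O, K, S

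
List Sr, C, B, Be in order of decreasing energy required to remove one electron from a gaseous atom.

C, Be, B, Sr

Be is in period 2, group 2; B is in period 2, group 13; C is in period 2, group 14; Sr is in period 5, group 2.
Removing the outermost electron gets harder across a period and easier down a group.
Neither a single period nor a single group — weigh both effects.
B > Sr: both effects reinforce here, so B is clearly the higher of the two.
Be > B: this pair runs against the simple trend — see the exception note.
C > Be: both are in period 2; the period trend gives C the larger value.
Note the exception: Be has a higher first ionization energy than B, contrary to the simple trend — removing B's lone 2p electron is easier than breaking Be's filled 2s².
For reference (kJ/mol): Be 900, B 801, C 1086, Sr 550.
So from highest to lowest: C > Be > B > Sr.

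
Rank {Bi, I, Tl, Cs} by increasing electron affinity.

Tl < Cs < Bi < I

I is in period 5, group 17; Cs is in period 6, group 1; Tl is in period 6, group 13; Bi is in period 6, group 15.
EA tends to increase across a period and decrease down a group, though the pattern is less regular than for IE or radius.
These span different periods and groups, so the two trends combine.
Cs > Tl: this pair runs against the simple trend — see the exception note.
Bi > Cs: both are in period 6; the period trend gives Bi the larger value.
I > Bi: both effects reinforce here, so I is clearly the higher of the two.
Note the exception: Cs has a higher electron affinity than Tl, contrary to the simple trend — Tl's ns²np¹ configuration gives only a small electron affinity — the sparsely filled np subshell binds an added electron weakly.
Tabulated electron affinity (kJ/mol): I 295, Cs 46, Tl 19, Bi 91.
So from lowest to highest: Tl < Cs < Bi < I.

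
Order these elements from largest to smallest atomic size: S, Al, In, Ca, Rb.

Al is in period 3, group 13; S is in period 3, group 16; Ca is in period 4, group 2; Rb is in period 5, group 1; In is in period 5, group 13.
Atomic radius shrinks across a period as nuclear charge pulls the same shell inward, and grows down a group as new shells are added.
These span different periods and groups, so the two trends combine.
Al > S: Al lies to the left of S in period 3, so the across-period effect alone puts Al larger.
In > Al: they share group 13; the group trend gives In the larger value.
Ca > In: period and group pull opposite ways; the across-period shift dominates (171 vs 142 pm).
Rb > Ca: relative to Ca, both the across-period and down-group shifts push Rb's atomic radius up.
Approximate values (pm): Al 126, S 103, Ca 171, Rb 210, In 142.
So from largest to smallest: Rb > Ca > In > Al > S.

Rb, Ca, In, Al, S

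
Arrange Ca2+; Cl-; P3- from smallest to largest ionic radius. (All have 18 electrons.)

Ca2+ < Cl- < P3-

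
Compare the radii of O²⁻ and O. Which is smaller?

Forming O²⁻ adds 2 electrons to O. More electron–electron repulsion in the same shell, with unchanged nuclear charge, lets the cloud expand.
An anion is larger than its parent atom: O²⁻ > O.

O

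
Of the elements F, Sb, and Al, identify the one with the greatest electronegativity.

F is in period 2, group 17; Al is in period 3, group 13; Sb is in period 5, group 15.
Electronegativity increases across a period and decreases down a group, tracking effective nuclear charge and atomic size.
These span different periods and groups, so the two trends combine.
Sb > Al: period and group pull opposite ways; the across-period shift dominates (2.05 vs 1.61).
F > Sb: both effects reinforce here, so F is clearly the higher of the two.
For reference (Pauling): F 3.98, Al 1.61, Sb 2.05.
The greatest electronegativity among these belongs to F.

F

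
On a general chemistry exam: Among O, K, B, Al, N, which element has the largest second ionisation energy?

O

After 1 electron has been removed, what remains? O⁺ still has 5 valence electrons; K⁺ is the bare [Ar] core; B⁺ still has 2 valence electrons; Al⁺ still has 2 valence electrons; N⁺ still has 4 valence electrons.
Usually core removal costs more than valence removal, but here the competition is close: a tightly held n=2 valence electron can cost more to remove than an n=3 core electron, so the actual values have to decide it.
Valence configurations: O⁺ [He]2s²2p³, B⁺ [He]2s², Al⁺ [Ne]3s², N⁺ [He]2s²2p².
Approximate IE_2 values (kJ/mol): O 3388, K 3052, B 2427, Al 1817, N 2856.
Hence IE_2: Al < B < N < K < O.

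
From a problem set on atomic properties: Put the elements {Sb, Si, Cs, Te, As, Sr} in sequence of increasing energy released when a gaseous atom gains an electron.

Sr < Cs < As < Sb < Si < Te

Si is in period 3, group 14; As is in period 4, group 15; Sr is in period 5, group 2; Sb is in period 5, group 15; Te is in period 5, group 16; Cs is in period 6, group 1.
EA tends to increase across a period and decrease down a group, though the pattern is less regular than for IE or radius.
Neither a single period nor a single group — weigh both effects.
Cs > Sr: this pair runs against the simple trend — see the exception note.
As > Cs: relative to Cs, both the across-period and down-group shifts push As's electron affinity up.
Sb > As: this pair runs against the simple trend — see the exception note.
Si > Sb: the two effects oppose for this pair; the down-group effect wins (134 vs 103 kJ/mol).
Te > Si: period and group pull opposite ways; the across-period shift dominates (190 vs 134 kJ/mol).
Note the exception: Cs has a higher electron affinity than Sr, contrary to the simple trend — adding an electron to Sr (ns²) has to open a new, higher-energy np subshell, which is unfavourable.
Note the exception: Sb has a higher electron affinity than As, contrary to the simple trend — both are half-filled np³, but the pairing/repulsion penalty for the added electron shrinks as the p orbitals become larger and more diffuse down the group, and for Sb that outweighs the weaker nuclear attraction.
For reference (kJ/mol): Si 134, As 78, Sr 5, Sb 103, Te 190, Cs 46.
So from lowest to highest: Sr < Cs < As < Sb < Si < Te.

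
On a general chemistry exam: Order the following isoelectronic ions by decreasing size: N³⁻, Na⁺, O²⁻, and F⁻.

N³⁻ > O²⁻ > F⁻ > Na⁺

All of these have 10 electrons, so size is governed by nuclear charge alone: the more protons, the stronger the pull on the same electron cloud, and the smaller the ion.
Nuclear charges: Na⁺ (Z=11), F⁻ (Z=9), O²⁻ (Z=8), N³⁻ (Z=7).
Largest to smallest: N³⁻ > O²⁻ > F⁻ > Na⁺.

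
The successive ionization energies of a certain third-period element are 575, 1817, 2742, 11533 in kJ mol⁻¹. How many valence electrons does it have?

Look for the largest jump between consecutive ionization energies: IE4/IE3 ≈ 4.2, far larger than any earlier ratio.
That jump marks the point where a core electron is being removed. So the atom has 3 valence electrons.

3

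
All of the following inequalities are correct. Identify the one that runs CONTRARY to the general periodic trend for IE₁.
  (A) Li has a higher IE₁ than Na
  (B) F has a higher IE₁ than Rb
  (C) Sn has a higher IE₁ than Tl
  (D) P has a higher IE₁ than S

(D)

The general trend: IE₁ increases across a period and decreases down a group.
(A) Li (period 2, group 1) vs Na (period 3, group 1): the stated order agrees with the simple trend.
(B) F (period 2, group 17) vs Rb (period 5, group 1): the stated order agrees with the simple trend.
(C) Sn (period 5, group 14) vs Tl (period 6, group 13): the stated order agrees with the simple trend.
(D) P (period 3, group 15) vs S (period 3, group 16): the stated order contradicts the simple trend.
The exception is (D): S (3p⁴) ionizes more easily than half-filled P (3p³) because the paired 3p electron in S is pushed out by e⁻–e⁻ repulsion.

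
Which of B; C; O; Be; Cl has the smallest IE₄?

Cl

IE_4 is the cost of taking one more electron from the +3 cation: B³⁺ is the bare [He] core; C³⁺ still has 1 valence electron; O³⁺ still has 3 valence electrons; Be³⁺ is already 1 electron into the core; Cl³⁺ still has 4 valence electrons.
Pulling an electron out of a noble-gas core costs far more than removing a remaining valence electron, so Be and B sit at the high end of IE_4.
Valence configurations: C³⁺ [He]2s¹, O³⁺ [He]2s²2p¹, Cl³⁺ [Ne]3s²3p².
Tabulated IE_4 (kJ/mol): B 25026, C 6223, O 7469, Be 21007, Cl 5159.
Hence IE_4: Cl < C < O < Be < B.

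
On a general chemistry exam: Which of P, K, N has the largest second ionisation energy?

K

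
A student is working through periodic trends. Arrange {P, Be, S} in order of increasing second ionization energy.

The second ionization energy removes an electron from the +1 ion. For each element: P⁺ still has 4 valence electrons; Be⁺ still has 1 valence electron; S⁺ still has 5 valence electrons.
All are still removing valence electrons, so compare the +1 ions as you would atoms: IE_2 generally rises across a period (higher Z_eff) and falls down a group (larger shell), subject to the usual subshell exceptions.
Valence configurations: P⁺ [Ne]3s²3p², Be⁺ [He]2s¹, S⁺ [Ne]3s²3p³.
Approximate IE_2 values (kJ/mol): P 1907, Be 1757, S 2252.
Hence IE_2: Be < P < S.

Be < P < S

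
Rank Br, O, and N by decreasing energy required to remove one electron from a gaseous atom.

N > O > Br

First ionization energy rises across a period (greater Z_eff holds electrons more tightly) and falls down a group (valence electrons are farther from the nucleus).
Neither a single period nor a single group — weigh both effects.
O > Br: the two effects oppose for this pair; the down-group effect wins (1314 vs 1140 kJ/mol).
N > O: this pair runs against the simple trend — see the exception note.
Note the exception: N has a higher first ionization energy than O, contrary to the simple trend — pairing an electron in O's 2p⁴ costs repulsion energy, so O ionizes more easily than half-filled N (2p³).
For reference (kJ/mol): N 1402, O 1314, Br 1140.
So from highest to lowest: N > O > Br.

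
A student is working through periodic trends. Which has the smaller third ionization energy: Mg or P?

IE_3 is the cost of taking one more electron from the +2 cation: Mg²⁺ is the bare [Ne] core; P²⁺ still has 3 valence electrons.
Pulling an electron out of a noble-gas core costs far more than removing a remaining valence electron, so Mg sits at the high end of IE_3.
Approximate IE_3 values (kJ/mol): Mg 7733, P 2914.
Hence IE_3: P < Mg.

P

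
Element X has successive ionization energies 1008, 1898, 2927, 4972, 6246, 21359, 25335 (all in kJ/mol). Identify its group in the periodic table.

Group 15

Look for the largest jump between consecutive ionization energies: IE6/IE5 ≈ 3.4, far larger than any earlier ratio.
That jump marks the point where a core electron is being removed. So the atom has 5 valence electrons.
A main-group element with 5 valence electrons is in group 15.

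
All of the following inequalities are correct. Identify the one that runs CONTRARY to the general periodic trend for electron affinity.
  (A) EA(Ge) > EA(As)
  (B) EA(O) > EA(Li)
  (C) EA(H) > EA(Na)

(A)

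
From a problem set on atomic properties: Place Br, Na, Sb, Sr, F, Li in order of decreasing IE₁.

F, Br, Sb, Sr, Li, Na

Li is in period 2, group 1; F is in period 2, group 17; Na is in period 3, group 1; Br is in period 4, group 17; Sr is in period 5, group 2; Sb is in period 5, group 15.
Removing the outermost electron gets harder across a period and easier down a group.
Here both period and group differ, so the two effects have to be weighed against each other.
Li > Na: Li sits above Na in group 1, so the down-group effect alone puts Li higher.
Sr > Li: the two effects oppose for this pair; the across-period effect wins (550 vs 520 kJ/mol).
Sb > Sr: both are in period 5; the period trend gives Sb the larger value.
Br > Sb: both effects reinforce here, so Br is clearly the higher of the two.
F > Br: they share group 17; the group trend gives F the larger value.
Tabulated first ionization energy (kJ/mol): Li 520, F 1681, Na 496, Br 1140, Sr 550, Sb 831.
So from highest to lowest: F > Br > Sb > Sr > Li > Na.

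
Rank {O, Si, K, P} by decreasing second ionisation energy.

O, K, P, Si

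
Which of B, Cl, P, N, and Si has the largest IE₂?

The second ionization energy removes an electron from the +1 ion. For each element: B⁺ still has 2 valence electrons; Cl⁺ still has 6 valence electrons; P⁺ still has 4 valence electrons; N⁺ still has 4 valence electrons; Si⁺ still has 3 valence electrons.
All are still removing valence electrons, so compare the +1 ions as you would atoms: IE_2 generally rises across a period (higher Z_eff) and falls down a group (larger shell), subject to the usual subshell exceptions.
Valence configurations: B⁺ [He]2s², Cl⁺ [Ne]3s²3p⁴, P⁺ [Ne]3s²3p², N⁺ [He]2s²2p², Si⁺ [Ne]3s²3p¹.
The numbers (kJ/mol): B 2427, Cl 2298, P 1907, N 2856, Si 1577.
Overall IE_2 order: Si < P < Cl < B < N.

N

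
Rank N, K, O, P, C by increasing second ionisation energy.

After 1 electron has been removed, what remains? N⁺ still has 4 valence electrons; K⁺ is the bare [Ar] core; O⁺ still has 5 valence electrons; P⁺ still has 4 valence electrons; C⁺ still has 3 valence electrons.
Usually core removal costs more than valence removal, but here the competition is close: a tightly held n=2 valence electron can cost more to remove than an n=3 core electron, so the actual values have to decide it.
Valence configurations: N⁺ [He]2s²2p², O⁺ [He]2s²2p³, P⁺ [Ne]3s²3p², C⁺ [He]2s²2p¹.
Tabulated IE_2 (kJ/mol): N 2856, K 3052, O 3388, P 1907, C 2353.
Hence IE_2: P < C < N < K < O.

P < C < N < K < O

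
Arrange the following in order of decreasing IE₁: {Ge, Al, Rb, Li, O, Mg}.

O > Ge > Mg > Al > Li > Rb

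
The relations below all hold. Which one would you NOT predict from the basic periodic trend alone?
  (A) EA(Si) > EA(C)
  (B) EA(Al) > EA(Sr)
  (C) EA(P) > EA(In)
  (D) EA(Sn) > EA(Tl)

(A)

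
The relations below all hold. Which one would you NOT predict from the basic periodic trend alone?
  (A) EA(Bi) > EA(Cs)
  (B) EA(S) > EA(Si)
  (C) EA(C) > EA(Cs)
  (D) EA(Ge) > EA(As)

The general trend: electron affinity increases across a period and decreases down a group.
(A) Bi (period 6, group 15) vs Cs (period 6, group 1): the stated order agrees with the simple trend.
(B) S (period 3, group 16) vs Si (period 3, group 14): the stated order agrees with the simple trend.
(C) C (period 2, group 14) vs Cs (period 6, group 1): the stated order agrees with the simple trend.
(D) Ge (period 4, group 14) vs As (period 4, group 15): the stated order contradicts the simple trend.
The exception is (D): adding an electron to As's half-filled 4p³ is unfavourable, so Ge (4p²) has the more exothermic EA.

(D)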